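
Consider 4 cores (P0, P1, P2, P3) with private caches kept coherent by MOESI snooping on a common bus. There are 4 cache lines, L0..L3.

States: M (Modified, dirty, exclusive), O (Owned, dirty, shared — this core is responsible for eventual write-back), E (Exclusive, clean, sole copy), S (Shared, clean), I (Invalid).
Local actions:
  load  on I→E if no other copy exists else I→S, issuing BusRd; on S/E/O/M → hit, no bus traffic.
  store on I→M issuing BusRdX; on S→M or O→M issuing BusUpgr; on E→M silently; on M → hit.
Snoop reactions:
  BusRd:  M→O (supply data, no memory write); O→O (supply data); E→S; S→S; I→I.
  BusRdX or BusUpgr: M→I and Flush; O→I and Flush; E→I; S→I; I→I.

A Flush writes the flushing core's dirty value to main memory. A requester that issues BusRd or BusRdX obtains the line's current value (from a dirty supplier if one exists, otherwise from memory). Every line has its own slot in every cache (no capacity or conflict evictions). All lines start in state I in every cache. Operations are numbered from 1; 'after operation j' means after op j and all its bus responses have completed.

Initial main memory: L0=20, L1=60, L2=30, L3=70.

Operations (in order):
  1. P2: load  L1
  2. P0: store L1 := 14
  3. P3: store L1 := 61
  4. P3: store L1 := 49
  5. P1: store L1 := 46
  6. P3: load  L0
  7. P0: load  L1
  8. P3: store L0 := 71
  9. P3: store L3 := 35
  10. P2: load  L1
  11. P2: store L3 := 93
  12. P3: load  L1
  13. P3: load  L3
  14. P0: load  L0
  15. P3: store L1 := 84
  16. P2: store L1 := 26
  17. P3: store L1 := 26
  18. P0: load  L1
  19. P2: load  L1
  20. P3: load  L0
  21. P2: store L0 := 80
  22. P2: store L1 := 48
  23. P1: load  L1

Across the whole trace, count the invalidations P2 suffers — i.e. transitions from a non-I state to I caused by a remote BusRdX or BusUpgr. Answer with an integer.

[1] P2: load  L1 | P0:I, P1:I, P2:E(60), P3:I | bus: BusRd
[2] P0: store L1 := 14 | P0:M(14), P1:I, P2:I, P3:I | bus: BusRdX
[3] P3: store L1 := 61 | P0:I, P1:I, P2:I, P3:M(61) | bus: BusRdX,Flush
[4] P3: store L1 := 49 | P0:I, P1:I, P2:I, P3:M(49) | bus: none
[5] P1: store L1 := 46 | P0:I, P1:M(46), P2:I, P3:I | bus: BusRdX,Flush
[6] P3: load  L0 | P0:I, P1:I, P2:I, P3:E(20) | bus: BusRd
[7] P0: load  L1 | P0:S(46), P1:O(46), P2:I, P3:I | bus: BusRd
[8] P3: store L0 := 71 | P0:I, P1:I, P2:I, P3:M(71) | bus: none
[9] P3: store L3 := 35 | P0:I, P1:I, P2:I, P3:M(35) | bus: BusRdX
[10] P2: load  L1 | P0:S(46), P1:O(46), P2:S(46), P3:I | bus: BusRd
[11] P2: store L3 := 93 | P0:I, P1:I, P2:M(93), P3:I | bus: BusRdX,Flush
[12] P3: load  L1 | P0:S(46), P1:O(46), P2:S(46), P3:S(46) | bus: BusRd
[13] P3: load  L3 | P0:I, P1:I, P2:O(93), P3:S(93) | bus: BusRd
[14] P0: load  L0 | P0:S(71), P1:I, P2:I, P3:O(71) | bus: BusRd
[15] P3: store L1 := 84 | P0:I, P1:I, P2:I, P3:M(84) | bus: BusUpgr,Flush
[16] P2: store L1 := 26 | P0:I, P1:I, P2:M(26), P3:I | bus: BusRdX,Flush
[17] P3: store L1 := 26 | P0:I, P1:I, P2:I, P3:M(26) | bus: BusRdX,Flush
[18] P0: load  L1 | P0:S(26), P1:I, P2:I, P3:O(26) | bus: BusRd
[19] P2: load  L1 | P0:S(26), P1:I, P2:S(26), P3:O(26) | bus: BusRd
[20] P3: load  L0 | P0:S(71), P1:I, P2:I, P3:O(71) | bus: none
[21] P2: store L0 := 80 | P0:I, P1:I, P2:M(80), P3:I | bus: BusRdX,Flush
[22] P2: store L1 := 48 | P0:I, P1:I, P2:M(48), P3:I | bus: BusUpgr,Flush
[23] P1: load  L1 | P0:I, P1:S(48), P2:O(48), P3:I | bus: BusRd

invalidations = 3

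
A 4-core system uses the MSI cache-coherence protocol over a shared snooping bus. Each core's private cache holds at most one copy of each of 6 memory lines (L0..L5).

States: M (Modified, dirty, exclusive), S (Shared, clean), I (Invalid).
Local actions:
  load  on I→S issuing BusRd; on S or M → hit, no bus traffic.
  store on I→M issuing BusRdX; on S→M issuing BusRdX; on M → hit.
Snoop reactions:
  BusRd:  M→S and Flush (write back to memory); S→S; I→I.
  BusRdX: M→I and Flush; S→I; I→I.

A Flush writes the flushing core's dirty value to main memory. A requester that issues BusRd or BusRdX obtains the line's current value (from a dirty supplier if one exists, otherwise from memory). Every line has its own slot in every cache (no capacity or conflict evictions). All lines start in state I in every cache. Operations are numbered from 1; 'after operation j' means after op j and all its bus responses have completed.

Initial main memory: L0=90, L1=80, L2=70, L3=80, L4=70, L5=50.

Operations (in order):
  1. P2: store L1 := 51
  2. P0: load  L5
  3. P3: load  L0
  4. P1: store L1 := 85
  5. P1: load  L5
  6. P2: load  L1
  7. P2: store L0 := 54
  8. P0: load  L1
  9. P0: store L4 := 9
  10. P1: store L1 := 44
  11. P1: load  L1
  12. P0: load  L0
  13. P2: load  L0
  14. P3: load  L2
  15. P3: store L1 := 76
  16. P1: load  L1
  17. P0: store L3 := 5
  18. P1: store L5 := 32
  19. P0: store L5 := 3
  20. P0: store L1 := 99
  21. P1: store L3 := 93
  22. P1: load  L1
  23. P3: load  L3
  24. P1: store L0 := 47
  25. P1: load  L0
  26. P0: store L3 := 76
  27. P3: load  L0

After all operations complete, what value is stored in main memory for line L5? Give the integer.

memory[L5] = 32

  op1 P2: store L1 := 51 → I/I/M/I on L1; bus BusRdX; mem=80
  op2 P0: load  L5 → S/I/I/I on L5; bus BusRd; mem=50
  op3 P3: load  L0 → I/I/I/S on L0; bus BusRd; mem=90
  op4 P1: store L1 := 85 → I/M/I/I on L1; bus BusRdX Flush; mem=51
  op5 P1: load  L5 → S/S/I/I on L5; bus BusRd; mem=50
  op6 P2: load  L1 → I/S/S/I on L1; bus BusRd Flush; mem=85
  op7 P2: store L0 := 54 → I/I/M/I on L0; bus BusRdX; mem=90
  op8 P0: load  L1 → S/S/S/I on L1; bus BusRd; mem=85
  op9 P0: store L4 := 9 → M/I/I/I on L4; bus BusRdX; mem=70
  op10 P1: store L1 := 44 → I/M/I/I on L1; bus BusRdX; mem=85
  op11 P1: load  L1 → I/M/I/I on L1; bus (none); mem=85
  op12 P0: load  L0 → S/I/S/I on L0; bus BusRd Flush; mem=54
  op13 P2: load  L0 → S/I/S/I on L0; bus (none); mem=54
  op14 P3: load  L2 → I/I/I/S on L2; bus BusRd; mem=70
  op15 P3: store L1 := 76 → I/I/I/M on L1; bus BusRdX Flush; mem=44
  op16 P1: load  L1 → I/S/I/S on L1; bus BusRd Flush; mem=76
  op17 P0: store L3 := 5 → M/I/I/I on L3; bus BusRdX; mem=80
  op18 P1: store L5 := 32 → I/M/I/I on L5; bus BusRdX; mem=50
  op19 P0: store L5 := 3 → M/I/I/I on L5; bus BusRdX Flush; mem=32
  op20 P0: store L1 := 99 → M/I/I/I on L1; bus BusRdX; mem=76
  op21 P1: store L3 := 93 → I/M/I/I on L3; bus BusRdX Flush; mem=5
  op22 P1: load  L1 → S/S/I/I on L1; bus BusRd Flush; mem=99
  op23 P3: load  L3 → I/S/I/S on L3; bus BusRd Flush; mem=93
  op24 P1: store L0 := 47 → I/M/I/I on L0; bus BusRdX; mem=54
  op25 P1: load  L0 → I/M/I/I on L0; bus (none); mem=54
  op26 P0: store L3 := 76 → M/I/I/I on L3; bus BusRdX; mem=93
  op27 P3: load  L0 → I/S/I/S on L0; bus BusRd Flush; mem=47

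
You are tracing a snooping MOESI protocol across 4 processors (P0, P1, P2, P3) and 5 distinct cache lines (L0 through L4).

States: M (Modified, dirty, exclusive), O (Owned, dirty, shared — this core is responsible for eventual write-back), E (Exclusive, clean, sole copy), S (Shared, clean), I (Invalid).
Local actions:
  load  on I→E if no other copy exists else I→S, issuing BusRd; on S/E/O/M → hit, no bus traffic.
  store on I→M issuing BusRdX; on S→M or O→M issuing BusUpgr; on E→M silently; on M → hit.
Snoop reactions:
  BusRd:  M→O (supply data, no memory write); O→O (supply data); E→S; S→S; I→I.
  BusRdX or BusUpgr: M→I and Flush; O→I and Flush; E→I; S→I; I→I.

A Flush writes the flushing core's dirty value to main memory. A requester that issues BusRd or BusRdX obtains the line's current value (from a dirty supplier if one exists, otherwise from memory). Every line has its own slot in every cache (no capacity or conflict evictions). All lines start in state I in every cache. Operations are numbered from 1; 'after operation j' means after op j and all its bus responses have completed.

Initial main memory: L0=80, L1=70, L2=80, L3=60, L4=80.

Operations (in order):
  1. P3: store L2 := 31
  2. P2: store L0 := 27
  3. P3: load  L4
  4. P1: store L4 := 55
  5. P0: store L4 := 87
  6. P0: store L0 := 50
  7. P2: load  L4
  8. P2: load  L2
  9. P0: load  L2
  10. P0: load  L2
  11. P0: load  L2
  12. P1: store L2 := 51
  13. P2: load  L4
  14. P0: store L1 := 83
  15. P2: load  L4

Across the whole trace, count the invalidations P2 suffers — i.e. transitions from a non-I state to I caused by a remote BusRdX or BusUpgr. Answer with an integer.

[1] P3: store L2 := 31 | P0:I, P1:I, P2:I, P3:M(31) | bus: BusRdX
[2] P2: store L0 := 27 | P0:I, P1:I, P2:M(27), P3:I | bus: BusRdX
[3] P3: load  L4 | P0:I, P1:I, P2:I, P3:E(80) | bus: BusRd
[4] P1: store L4 := 55 | P0:I, P1:M(55), P2:I, P3:I | bus: BusRdX
[5] P0: store L4 := 87 | P0:M(87), P1:I, P2:I, P3:I | bus: BusRdX,Flush
[6] P0: store L0 := 50 | P0:M(50), P1:I, P2:I, P3:I | bus: BusRdX,Flush
[7] P2: load  L4 | P0:O(87), P1:I, P2:S(87), P3:I | bus: BusRd
[8] P2: load  L2 | P0:I, P1:I, P2:S(31), P3:O(31) | bus: BusRd
[9] P0: load  L2 | P0:S(31), P1:I, P2:S(31), P3:O(31) | bus: BusRd
[10] P0: load  L2 | P0:S(31), P1:I, P2:S(31), P3:O(31) | bus: none
[11] P0: load  L2 | P0:S(31), P1:I, P2:S(31), P3:O(31) | bus: none
[12] P1: store L2 := 51 | P0:I, P1:M(51), P2:I, P3:I | bus: BusRdX,Flush
[13] P2: load  L4 | P0:O(87), P1:I, P2:S(87), P3:I | bus: none
[14] P0: store L1 := 83 | P0:M(83), P1:I, P2:I, P3:I | bus: BusRdX
[15] P2: load  L4 | P0:O(87), P1:I, P2:S(87), P3:I | bus: none

invalidations = 2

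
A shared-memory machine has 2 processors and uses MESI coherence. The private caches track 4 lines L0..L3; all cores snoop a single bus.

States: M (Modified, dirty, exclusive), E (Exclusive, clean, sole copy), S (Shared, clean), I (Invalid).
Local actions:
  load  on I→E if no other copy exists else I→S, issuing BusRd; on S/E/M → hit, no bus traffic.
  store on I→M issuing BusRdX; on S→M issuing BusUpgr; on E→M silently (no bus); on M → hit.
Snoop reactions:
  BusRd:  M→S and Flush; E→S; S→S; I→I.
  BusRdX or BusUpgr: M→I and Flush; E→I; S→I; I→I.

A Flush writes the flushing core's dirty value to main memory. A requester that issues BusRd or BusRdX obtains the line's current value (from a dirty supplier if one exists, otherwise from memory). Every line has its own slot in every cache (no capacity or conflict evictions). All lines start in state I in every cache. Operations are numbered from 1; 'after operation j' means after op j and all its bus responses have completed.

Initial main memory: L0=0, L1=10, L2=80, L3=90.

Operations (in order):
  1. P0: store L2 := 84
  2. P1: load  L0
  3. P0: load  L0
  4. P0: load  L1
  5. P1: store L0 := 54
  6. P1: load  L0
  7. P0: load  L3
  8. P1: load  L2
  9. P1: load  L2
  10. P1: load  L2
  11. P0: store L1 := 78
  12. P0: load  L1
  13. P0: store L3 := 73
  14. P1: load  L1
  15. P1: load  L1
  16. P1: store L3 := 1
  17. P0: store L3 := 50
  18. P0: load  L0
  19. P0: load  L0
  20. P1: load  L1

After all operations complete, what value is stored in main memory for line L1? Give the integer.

  op1 P0: store L2 := 84 → M/I on L2; bus BusRdX; mem=80
  op2 P1: load  L0 → I/E on L0; bus BusRd; mem=0
  op3 P0: load  L0 → S/S on L0; bus BusRd; mem=0
  op4 P0: load  L1 → E/I on L1; bus BusRd; mem=10
  op5 P1: store L0 := 54 → I/M on L0; bus BusUpgr; mem=0
  op6 P1: load  L0 → I/M on L0; bus (none); mem=0
  op7 P0: load  L3 → E/I on L3; bus BusRd; mem=90
  op8 P1: load  L2 → S/S on L2; bus BusRd Flush; mem=84
  op9 P1: load  L2 → S/S on L2; bus (none); mem=84
  op10 P1: load  L2 → S/S on L2; bus (none); mem=84
  op11 P0: store L1 := 78 → M/I on L1; bus (none); mem=10
  op12 P0: load  L1 → M/I on L1; bus (none); mem=10
  op13 P0: store L3 := 73 → M/I on L3; bus (none); mem=90
  op14 P1: load  L1 → S/S on L1; bus BusRd Flush; mem=78
  op15 P1: load  L1 → S/S on L1; bus (none); mem=78
  op16 P1: store L3 := 1 → I/M on L3; bus BusRdX Flush; mem=73
  op17 P0: store L3 := 50 → M/I on L3; bus BusRdX Flush; mem=1
  op18 P0: load  L0 → S/S on L0; bus BusRd Flush; mem=54
  op19 P0: load  L0 → S/S on L0; bus (none); mem=54
  op20 P1: load  L1 → S/S on L1; bus (none); mem=78

memory[L1] = 78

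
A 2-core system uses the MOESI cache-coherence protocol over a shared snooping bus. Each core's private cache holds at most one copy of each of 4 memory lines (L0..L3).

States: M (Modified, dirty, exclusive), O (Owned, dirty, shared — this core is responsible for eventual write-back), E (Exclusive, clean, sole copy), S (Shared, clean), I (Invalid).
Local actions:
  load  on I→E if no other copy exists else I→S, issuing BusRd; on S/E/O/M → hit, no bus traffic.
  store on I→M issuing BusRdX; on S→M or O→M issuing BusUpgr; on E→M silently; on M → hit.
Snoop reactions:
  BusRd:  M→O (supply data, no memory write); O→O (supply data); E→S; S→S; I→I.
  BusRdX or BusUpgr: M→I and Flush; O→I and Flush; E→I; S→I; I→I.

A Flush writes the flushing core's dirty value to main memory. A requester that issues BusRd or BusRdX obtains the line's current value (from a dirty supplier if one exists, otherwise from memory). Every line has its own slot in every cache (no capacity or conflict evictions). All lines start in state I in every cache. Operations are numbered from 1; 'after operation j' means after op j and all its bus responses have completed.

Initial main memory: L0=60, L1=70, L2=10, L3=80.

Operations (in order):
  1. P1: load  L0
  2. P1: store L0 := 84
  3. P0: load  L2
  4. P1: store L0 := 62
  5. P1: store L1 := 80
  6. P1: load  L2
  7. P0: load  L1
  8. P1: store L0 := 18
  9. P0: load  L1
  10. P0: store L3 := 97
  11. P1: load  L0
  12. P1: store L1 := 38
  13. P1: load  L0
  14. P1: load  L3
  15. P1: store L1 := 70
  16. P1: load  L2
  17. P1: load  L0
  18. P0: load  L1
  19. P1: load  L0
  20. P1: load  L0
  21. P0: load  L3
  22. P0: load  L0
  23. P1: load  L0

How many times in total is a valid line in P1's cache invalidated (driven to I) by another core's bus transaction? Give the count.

step 1: P1: load  L0  ⟶  IE  (L0)  txn=BusRd  M[L0]=60
step 2: P1: store L0 := 84  ⟶  IM  (L0)  txn=∅  M[L0]=60
step 3: P0: load  L2  ⟶  EI  (L2)  txn=BusRd  M[L2]=10
step 4: P1: store L0 := 62  ⟶  IM  (L0)  txn=∅  M[L0]=60
step 5: P1: store L1 := 80  ⟶  IM  (L1)  txn=BusRdX  M[L1]=70
step 6: P1: load  L2  ⟶  SS  (L2)  txn=BusRd  M[L2]=10
step 7: P0: load  L1  ⟶  SO  (L1)  txn=BusRd  M[L1]=70
step 8: P1: store L0 := 18  ⟶  IM  (L0)  txn=∅  M[L0]=60
step 9: P0: load  L1  ⟶  SO  (L1)  txn=∅  M[L1]=70
step 10: P0: store L3 := 97  ⟶  MI  (L3)  txn=BusRdX  M[L3]=80
step 11: P1: load  L0  ⟶  IM  (L0)  txn=∅  M[L0]=60
step 12: P1: store L1 := 38  ⟶  IM  (L1)  txn=BusUpgr  M[L1]=70
step 13: P1: load  L0  ⟶  IM  (L0)  txn=∅  M[L0]=60
step 14: P1: load  L3  ⟶  OS  (L3)  txn=BusRd  M[L3]=80
step 15: P1: store L1 := 70  ⟶  IM  (L1)  txn=∅  M[L1]=70
step 16: P1: load  L2  ⟶  SS  (L2)  txn=∅  M[L2]=10
step 17: P1: load  L0  ⟶  IM  (L0)  txn=∅  M[L0]=60
step 18: P0: load  L1  ⟶  SO  (L1)  txn=BusRd  M[L1]=70
step 19: P1: load  L0  ⟶  IM  (L0)  txn=∅  M[L0]=60
step 20: P1: load  L0  ⟶  IM  (L0)  txn=∅  M[L0]=60
step 21: P0: load  L3  ⟶  OS  (L3)  txn=∅  M[L3]=80
step 22: P0: load  L0  ⟶  SO  (L0)  txn=BusRd  M[L0]=60
step 23: P1: load  L0  ⟶  SO  (L0)  txn=∅  M[L0]=60

invalidations = 0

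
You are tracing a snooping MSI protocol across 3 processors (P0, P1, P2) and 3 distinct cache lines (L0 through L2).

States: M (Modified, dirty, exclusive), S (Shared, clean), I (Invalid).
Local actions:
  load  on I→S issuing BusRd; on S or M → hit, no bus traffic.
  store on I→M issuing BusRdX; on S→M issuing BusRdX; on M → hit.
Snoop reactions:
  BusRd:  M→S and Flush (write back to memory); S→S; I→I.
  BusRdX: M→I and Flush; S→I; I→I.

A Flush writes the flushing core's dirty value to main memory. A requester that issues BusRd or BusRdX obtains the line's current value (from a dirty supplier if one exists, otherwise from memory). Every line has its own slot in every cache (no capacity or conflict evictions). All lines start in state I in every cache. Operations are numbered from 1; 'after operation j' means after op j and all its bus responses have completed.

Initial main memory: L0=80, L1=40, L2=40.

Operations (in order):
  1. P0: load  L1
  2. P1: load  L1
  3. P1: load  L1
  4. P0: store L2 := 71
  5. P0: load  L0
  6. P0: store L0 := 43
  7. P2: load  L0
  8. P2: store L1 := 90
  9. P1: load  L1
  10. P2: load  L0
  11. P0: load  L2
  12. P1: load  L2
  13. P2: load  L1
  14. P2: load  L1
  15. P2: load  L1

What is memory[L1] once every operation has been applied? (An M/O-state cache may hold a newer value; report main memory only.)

step 1: P0: load  L1  ⟶  SII  (L1)  txn=BusRd  M[L1]=40
step 2: P1: load  L1  ⟶  SSI  (L1)  txn=BusRd  M[L1]=40
step 3: P1: load  L1  ⟶  SSI  (L1)  txn=∅  M[L1]=40
step 4: P0: store L2 := 71  ⟶  MII  (L2)  txn=BusRdX  M[L2]=40
step 5: P0: load  L0  ⟶  SII  (L0)  txn=BusRd  M[L0]=80
step 6: P0: store L0 := 43  ⟶  MII  (L0)  txn=BusRdX  M[L0]=80
step 7: P2: load  L0  ⟶  SIS  (L0)  txn=BusRd+Flush  M[L0]=43
step 8: P2: store L1 := 90  ⟶  IIM  (L1)  txn=BusRdX  M[L1]=40
step 9: P1: load  L1  ⟶  ISS  (L1)  txn=BusRd+Flush  M[L1]=90
step 10: P2: load  L0  ⟶  SIS  (L0)  txn=∅  M[L0]=43
step 11: P0: load  L2  ⟶  MII  (L2)  txn=∅  M[L2]=40
step 12: P1: load  L2  ⟶  SSI  (L2)  txn=BusRd+Flush  M[L2]=71
step 13: P2: load  L1  ⟶  ISS  (L1)  txn=∅  M[L1]=90
step 14: P2: load  L1  ⟶  ISS  (L1)  txn=∅  M[L1]=90
step 15: P2: load  L1  ⟶  ISS  (L1)  txn=∅  M[L1]=90

memory[L1] = 90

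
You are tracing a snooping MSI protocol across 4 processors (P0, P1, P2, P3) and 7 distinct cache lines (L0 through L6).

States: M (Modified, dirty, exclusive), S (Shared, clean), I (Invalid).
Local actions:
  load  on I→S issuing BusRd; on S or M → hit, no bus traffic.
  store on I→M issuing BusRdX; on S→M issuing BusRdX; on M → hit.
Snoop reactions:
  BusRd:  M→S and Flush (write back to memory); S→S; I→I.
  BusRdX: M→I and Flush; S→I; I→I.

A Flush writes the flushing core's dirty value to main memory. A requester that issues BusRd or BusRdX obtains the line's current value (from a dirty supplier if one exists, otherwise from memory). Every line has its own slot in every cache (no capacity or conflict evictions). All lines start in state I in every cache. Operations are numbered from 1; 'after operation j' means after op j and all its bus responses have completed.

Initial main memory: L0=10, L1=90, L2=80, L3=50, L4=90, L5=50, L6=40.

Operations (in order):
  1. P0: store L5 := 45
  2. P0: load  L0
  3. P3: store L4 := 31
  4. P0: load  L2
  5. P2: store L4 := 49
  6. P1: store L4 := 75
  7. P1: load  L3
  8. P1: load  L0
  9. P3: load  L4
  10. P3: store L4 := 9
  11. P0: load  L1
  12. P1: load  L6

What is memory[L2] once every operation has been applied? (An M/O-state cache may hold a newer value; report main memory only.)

1. P0: store L5 := 45  bus=[BusRdX]  L5: P0=M P1=I P2=I P3=I  mem[L5]=50
2. P0: load  L0  bus=[BusRd]  L0: P0=S P1=I P2=I P3=I  mem[L0]=10
3. P3: store L4 := 31  bus=[BusRdX]  L4: P0=I P1=I P2=I P3=M  mem[L4]=90
4. P0: load  L2  bus=[BusRd]  L2: P0=S P1=I P2=I P3=I  mem[L2]=80
5. P2: store L4 := 49  bus=[BusRdX,Flush]  L4: P0=I P1=I P2=M P3=I  mem[L4]=31
6. P1: store L4 := 75  bus=[BusRdX,Flush]  L4: P0=I P1=M P2=I P3=I  mem[L4]=49
7. P1: load  L3  bus=[BusRd]  L3: P0=I P1=S P2=I P3=I  mem[L3]=50
8. P1: load  L0  bus=[BusRd]  L0: P0=S P1=S P2=I P3=I  mem[L0]=10
9. P3: load  L4  bus=[BusRd,Flush]  L4: P0=I P1=S P2=I P3=S  mem[L4]=75
10. P3: store L4 := 9  bus=[BusRdX]  L4: P0=I P1=I P2=I P3=M  mem[L4]=75
11. P0: load  L1  bus=[BusRd]  L1: P0=S P1=I P2=I P3=I  mem[L1]=90
12. P1: load  L6  bus=[BusRd]  L6: P0=I P1=S P2=I P3=I  mem[L6]=40

memory[L2] = 80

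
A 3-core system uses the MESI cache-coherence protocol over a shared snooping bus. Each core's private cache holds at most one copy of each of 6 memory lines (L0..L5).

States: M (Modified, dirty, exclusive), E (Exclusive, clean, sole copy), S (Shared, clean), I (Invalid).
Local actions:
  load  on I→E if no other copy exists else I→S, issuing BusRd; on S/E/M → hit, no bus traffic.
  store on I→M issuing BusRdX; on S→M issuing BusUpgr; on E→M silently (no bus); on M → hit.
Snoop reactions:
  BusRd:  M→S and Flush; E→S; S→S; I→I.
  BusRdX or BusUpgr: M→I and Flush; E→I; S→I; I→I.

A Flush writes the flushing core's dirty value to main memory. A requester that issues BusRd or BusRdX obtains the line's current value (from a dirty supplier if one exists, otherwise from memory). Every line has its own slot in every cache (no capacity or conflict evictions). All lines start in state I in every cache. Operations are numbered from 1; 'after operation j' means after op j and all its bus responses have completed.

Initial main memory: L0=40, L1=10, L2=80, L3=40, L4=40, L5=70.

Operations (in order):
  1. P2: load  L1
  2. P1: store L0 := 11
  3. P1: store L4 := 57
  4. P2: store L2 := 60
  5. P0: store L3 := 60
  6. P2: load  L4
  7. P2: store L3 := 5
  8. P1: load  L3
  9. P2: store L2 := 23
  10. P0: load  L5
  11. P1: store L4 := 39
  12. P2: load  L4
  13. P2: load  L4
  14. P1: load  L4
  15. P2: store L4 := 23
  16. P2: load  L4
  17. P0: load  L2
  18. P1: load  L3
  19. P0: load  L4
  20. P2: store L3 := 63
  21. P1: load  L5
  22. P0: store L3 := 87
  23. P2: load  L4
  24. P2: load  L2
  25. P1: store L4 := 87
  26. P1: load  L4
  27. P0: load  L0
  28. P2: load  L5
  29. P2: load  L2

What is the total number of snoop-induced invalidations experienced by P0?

invalidations = 2

[1] P2: load  L1 | P0:I, P1:I, P2:E(10) | bus: BusRd
[2] P1: store L0 := 11 | P0:I, P1:M(11), P2:I | bus: BusRdX
[3] P1: store L4 := 57 | P0:I, P1:M(57), P2:I | bus: BusRdX
[4] P2: store L2 := 60 | P0:I, P1:I, P2:M(60) | bus: BusRdX
[5] P0: store L3 := 60 | P0:M(60), P1:I, P2:I | bus: BusRdX
[6] P2: load  L4 | P0:I, P1:S(57), P2:S(57) | bus: BusRd,Flush
[7] P2: store L3 := 5 | P0:I, P1:I, P2:M(5) | bus: BusRdX,Flush
[8] P1: load  L3 | P0:I, P1:S(5), P2:S(5) | bus: BusRd,Flush
[9] P2: store L2 := 23 | P0:I, P1:I, P2:M(23) | bus: none
[10] P0: load  L5 | P0:E(70), P1:I, P2:I | bus: BusRd
[11] P1: store L4 := 39 | P0:I, P1:M(39), P2:I | bus: BusUpgr
[12] P2: load  L4 | P0:I, P1:S(39), P2:S(39) | bus: BusRd,Flush
[13] P2: load  L4 | P0:I, P1:S(39), P2:S(39) | bus: none
[14] P1: load  L4 | P0:I, P1:S(39), P2:S(39) | bus: none
[15] P2: store L4 := 23 | P0:I, P1:I, P2:M(23) | bus: BusUpgr
[16] P2: load  L4 | P0:I, P1:I, P2:M(23) | bus: none
[17] P0: load  L2 | P0:S(23), P1:I, P2:S(23) | bus: BusRd,Flush
[18] P1: load  L3 | P0:I, P1:S(5), P2:S(5) | bus: none
[19] P0: load  L4 | P0:S(23), P1:I, P2:S(23) | bus: BusRd,Flush
[20] P2: store L3 := 63 | P0:I, P1:I, P2:M(63) | bus: BusUpgr
[21] P1: load  L5 | P0:S(70), P1:S(70), P2:I | bus: BusRd
[22] P0: store L3 := 87 | P0:M(87), P1:I, P2:I | bus: BusRdX,Flush
[23] P2: load  L4 | P0:S(23), P1:I, P2:S(23) | bus: none
[24] P2: load  L2 | P0:S(23), P1:I, P2:S(23) | bus: none
[25] P1: store L4 := 87 | P0:I, P1:M(87), P2:I | bus: BusRdX
[26] P1: load  L4 | P0:I, P1:M(87), P2:I | bus: none
[27] P0: load  L0 | P0:S(11), P1:S(11), P2:I | bus: BusRd,Flush
[28] P2: load  L5 | P0:S(70), P1:S(70), P2:S(70) | bus: BusRd
[29] P2: load  L2 | P0:S(23), P1:I, P2:S(23) | bus: none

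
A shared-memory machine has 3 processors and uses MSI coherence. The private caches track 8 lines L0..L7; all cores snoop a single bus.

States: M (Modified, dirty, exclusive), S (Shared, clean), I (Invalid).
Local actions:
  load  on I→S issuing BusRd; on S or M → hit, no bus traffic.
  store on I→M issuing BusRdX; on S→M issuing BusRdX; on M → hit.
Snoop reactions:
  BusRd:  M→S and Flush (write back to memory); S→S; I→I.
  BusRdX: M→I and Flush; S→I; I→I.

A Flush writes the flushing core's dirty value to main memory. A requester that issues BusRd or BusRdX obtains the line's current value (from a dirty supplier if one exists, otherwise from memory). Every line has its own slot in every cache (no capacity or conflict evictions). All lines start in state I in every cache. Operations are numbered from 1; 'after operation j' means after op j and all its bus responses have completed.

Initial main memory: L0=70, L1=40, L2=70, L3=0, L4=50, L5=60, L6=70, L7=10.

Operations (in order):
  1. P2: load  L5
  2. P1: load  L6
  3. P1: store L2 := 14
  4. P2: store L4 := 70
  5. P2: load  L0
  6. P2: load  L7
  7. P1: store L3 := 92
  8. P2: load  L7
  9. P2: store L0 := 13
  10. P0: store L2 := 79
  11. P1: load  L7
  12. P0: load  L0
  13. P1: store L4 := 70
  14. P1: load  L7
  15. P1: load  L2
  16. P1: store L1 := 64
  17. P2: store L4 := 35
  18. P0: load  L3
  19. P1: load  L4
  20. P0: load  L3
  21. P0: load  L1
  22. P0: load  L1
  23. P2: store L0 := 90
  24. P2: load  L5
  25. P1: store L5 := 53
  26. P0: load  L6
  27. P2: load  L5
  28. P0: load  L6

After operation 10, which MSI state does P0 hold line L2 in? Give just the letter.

1. P2: load  L5  bus=[BusRd]  L5: P0=I P1=I P2=S  mem[L5]=60
2. P1: load  L6  bus=[BusRd]  L6: P0=I P1=S P2=I  mem[L6]=70
3. P1: store L2 := 14  bus=[BusRdX]  L2: P0=I P1=M P2=I  mem[L2]=70
4. P2: store L4 := 70  bus=[BusRdX]  L4: P0=I P1=I P2=M  mem[L4]=50
5. P2: load  L0  bus=[BusRd]  L0: P0=I P1=I P2=S  mem[L0]=70
6. P2: load  L7  bus=[BusRd]  L7: P0=I P1=I P2=S  mem[L7]=10
7. P1: store L3 := 92  bus=[BusRdX]  L3: P0=I P1=M P2=I  mem[L3]=0
8. P2: load  L7  bus=[-]  L7: P0=I P1=I P2=S  mem[L7]=10
9. P2: store L0 := 13  bus=[BusRdX]  L0: P0=I P1=I P2=M  mem[L0]=70
10. P0: store L2 := 79  bus=[BusRdX,Flush]  L2: P0=M P1=I P2=I  mem[L2]=14
11. P1: load  L7  bus=[BusRd]  L7: P0=I P1=S P2=S  mem[L7]=10
12. P0: load  L0  bus=[BusRd,Flush]  L0: P0=S P1=I P2=S  mem[L0]=13
13. P1: store L4 := 70  bus=[BusRdX,Flush]  L4: P0=I P1=M P2=I  mem[L4]=70
14. P1: load  L7  bus=[-]  L7: P0=I P1=S P2=S  mem[L7]=10
15. P1: load  L2  bus=[BusRd,Flush]  L2: P0=S P1=S P2=I  mem[L2]=79
16. P1: store L1 := 64  bus=[BusRdX]  L1: P0=I P1=M P2=I  mem[L1]=40
17. P2: store L4 := 35  bus=[BusRdX,Flush]  L4: P0=I P1=I P2=M  mem[L4]=70
18. P0: load  L3  bus=[BusRd,Flush]  L3: P0=S P1=S P2=I  mem[L3]=92
19. P1: load  L4  bus=[BusRd,Flush]  L4: P0=I P1=S P2=S  mem[L4]=35
20. P0: load  L3  bus=[-]  L3: P0=S P1=S P2=I  mem[L3]=92
21. P0: load  L1  bus=[BusRd,Flush]  L1: P0=S P1=S P2=I  mem[L1]=64
22. P0: load  L1  bus=[-]  L1: P0=S P1=S P2=I  mem[L1]=64
23. P2: store L0 := 90  bus=[BusRdX]  L0: P0=I P1=I P2=M  mem[L0]=13
24. P2: load  L5  bus=[-]  L5: P0=I P1=I P2=S  mem[L5]=60
25. P1: store L5 := 53  bus=[BusRdX]  L5: P0=I P1=M P2=I  mem[L5]=60
26. P0: load  L6  bus=[BusRd]  L6: P0=S P1=S P2=I  mem[L6]=70
27. P2: load  L5  bus=[BusRd,Flush]  L5: P0=I P1=S P2=S  mem[L5]=53
28. P0: load  L6  bus=[-]  L6: P0=S P1=S P2=I  mem[L6]=70

state = M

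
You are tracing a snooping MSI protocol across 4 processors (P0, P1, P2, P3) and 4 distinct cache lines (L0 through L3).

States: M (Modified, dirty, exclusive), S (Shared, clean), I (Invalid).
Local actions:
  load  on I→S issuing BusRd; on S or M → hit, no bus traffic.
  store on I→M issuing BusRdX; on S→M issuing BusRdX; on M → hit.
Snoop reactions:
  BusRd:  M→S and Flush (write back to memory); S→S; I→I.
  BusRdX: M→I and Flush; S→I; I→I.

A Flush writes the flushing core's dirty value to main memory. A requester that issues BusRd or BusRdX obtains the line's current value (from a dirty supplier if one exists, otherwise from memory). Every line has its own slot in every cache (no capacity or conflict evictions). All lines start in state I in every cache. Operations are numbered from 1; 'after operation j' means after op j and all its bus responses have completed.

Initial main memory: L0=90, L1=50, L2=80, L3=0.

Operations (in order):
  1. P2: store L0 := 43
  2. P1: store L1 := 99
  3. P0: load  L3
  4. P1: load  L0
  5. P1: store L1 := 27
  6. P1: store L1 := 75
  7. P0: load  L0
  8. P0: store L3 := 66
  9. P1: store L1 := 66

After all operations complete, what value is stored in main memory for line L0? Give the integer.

  op1 P2: store L0 := 43 → I/I/M/I on L0; bus BusRdX; mem=90
  op2 P1: store L1 := 99 → I/M/I/I on L1; bus BusRdX; mem=50
  op3 P0: load  L3 → S/I/I/I on L3; bus BusRd; mem=0
  op4 P1: load  L0 → I/S/S/I on L0; bus BusRd Flush; mem=43
  op5 P1: store L1 := 27 → I/M/I/I on L1; bus (none); mem=50
  op6 P1: store L1 := 75 → I/M/I/I on L1; bus (none); mem=50
  op7 P0: load  L0 → S/S/S/I on L0; bus BusRd; mem=43
  op8 P0: store L3 := 66 → M/I/I/I on L3; bus BusRdX; mem=0
  op9 P1: store L1 := 66 → I/M/I/I on L1; bus (none); mem=50

memory[L0] = 43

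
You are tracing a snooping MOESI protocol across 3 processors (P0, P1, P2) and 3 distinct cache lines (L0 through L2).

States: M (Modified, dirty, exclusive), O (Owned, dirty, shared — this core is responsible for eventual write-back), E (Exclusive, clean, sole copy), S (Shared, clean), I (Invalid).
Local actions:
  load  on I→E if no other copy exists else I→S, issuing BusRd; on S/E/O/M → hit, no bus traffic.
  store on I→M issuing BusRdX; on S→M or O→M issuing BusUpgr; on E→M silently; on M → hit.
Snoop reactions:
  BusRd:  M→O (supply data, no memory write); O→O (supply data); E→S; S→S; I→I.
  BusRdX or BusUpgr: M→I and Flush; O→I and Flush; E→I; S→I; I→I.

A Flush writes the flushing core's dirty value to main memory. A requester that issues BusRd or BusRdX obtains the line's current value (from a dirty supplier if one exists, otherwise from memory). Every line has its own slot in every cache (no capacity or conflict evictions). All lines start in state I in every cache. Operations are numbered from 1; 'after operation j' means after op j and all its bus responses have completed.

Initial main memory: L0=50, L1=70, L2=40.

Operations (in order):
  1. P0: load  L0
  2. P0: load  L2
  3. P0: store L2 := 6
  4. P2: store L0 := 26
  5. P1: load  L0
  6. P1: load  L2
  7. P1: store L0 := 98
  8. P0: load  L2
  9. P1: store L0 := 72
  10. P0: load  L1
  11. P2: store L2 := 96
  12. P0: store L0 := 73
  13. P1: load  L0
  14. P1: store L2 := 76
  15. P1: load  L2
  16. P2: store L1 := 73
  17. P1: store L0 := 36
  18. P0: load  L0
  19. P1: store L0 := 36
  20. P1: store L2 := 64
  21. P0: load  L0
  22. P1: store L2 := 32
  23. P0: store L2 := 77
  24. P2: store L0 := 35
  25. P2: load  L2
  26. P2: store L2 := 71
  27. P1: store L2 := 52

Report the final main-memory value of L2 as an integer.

memory[L2] = 71

[1] P0: load  L0 | P0:E(50), P1:I, P2:I | bus: BusRd
[2] P0: load  L2 | P0:E(40), P1:I, P2:I | bus: BusRd
[3] P0: store L2 := 6 | P0:M(6), P1:I, P2:I | bus: none
[4] P2: store L0 := 26 | P0:I, P1:I, P2:M(26) | bus: BusRdX
[5] P1: load  L0 | P0:I, P1:S(26), P2:O(26) | bus: BusRd
[6] P1: load  L2 | P0:O(6), P1:S(6), P2:I | bus: BusRd
[7] P1: store L0 := 98 | P0:I, P1:M(98), P2:I | bus: BusUpgr,Flush
[8] P0: load  L2 | P0:O(6), P1:S(6), P2:I | bus: none
[9] P1: store L0 := 72 | P0:I, P1:M(72), P2:I | bus: none
[10] P0: load  L1 | P0:E(70), P1:I, P2:I | bus: BusRd
[11] P2: store L2 := 96 | P0:I, P1:I, P2:M(96) | bus: BusRdX,Flush
[12] P0: store L0 := 73 | P0:M(73), P1:I, P2:I | bus: BusRdX,Flush
[13] P1: load  L0 | P0:O(73), P1:S(73), P2:I | bus: BusRd
[14] P1: store L2 := 76 | P0:I, P1:M(76), P2:I | bus: BusRdX,Flush
[15] P1: load  L2 | P0:I, P1:M(76), P2:I | bus: none
[16] P2: store L1 := 73 | P0:I, P1:I, P2:M(73) | bus: BusRdX
[17] P1: store L0 := 36 | P0:I, P1:M(36), P2:I | bus: BusUpgr,Flush
[18] P0: load  L0 | P0:S(36), P1:O(36), P2:I | bus: BusRd
[19] P1: store L0 := 36 | P0:I, P1:M(36), P2:I | bus: BusUpgr
[20] P1: store L2 := 64 | P0:I, P1:M(64), P2:I | bus: none
[21] P0: load  L0 | P0:S(36), P1:O(36), P2:I | bus: BusRd
[22] P1: store L2 := 32 | P0:I, P1:M(32), P2:I | bus: none
[23] P0: store L2 := 77 | P0:M(77), P1:I, P2:I | bus: BusRdX,Flush
[24] P2: store L0 := 35 | P0:I, P1:I, P2:M(35) | bus: BusRdX,Flush
[25] P2: load  L2 | P0:O(77), P1:I, P2:S(77) | bus: BusRd
[26] P2: store L2 := 71 | P0:I, P1:I, P2:M(71) | bus: BusUpgr,Flush
[27] P1: store L2 := 52 | P0:I, P1:M(52), P2:I | bus: BusRdX,Flush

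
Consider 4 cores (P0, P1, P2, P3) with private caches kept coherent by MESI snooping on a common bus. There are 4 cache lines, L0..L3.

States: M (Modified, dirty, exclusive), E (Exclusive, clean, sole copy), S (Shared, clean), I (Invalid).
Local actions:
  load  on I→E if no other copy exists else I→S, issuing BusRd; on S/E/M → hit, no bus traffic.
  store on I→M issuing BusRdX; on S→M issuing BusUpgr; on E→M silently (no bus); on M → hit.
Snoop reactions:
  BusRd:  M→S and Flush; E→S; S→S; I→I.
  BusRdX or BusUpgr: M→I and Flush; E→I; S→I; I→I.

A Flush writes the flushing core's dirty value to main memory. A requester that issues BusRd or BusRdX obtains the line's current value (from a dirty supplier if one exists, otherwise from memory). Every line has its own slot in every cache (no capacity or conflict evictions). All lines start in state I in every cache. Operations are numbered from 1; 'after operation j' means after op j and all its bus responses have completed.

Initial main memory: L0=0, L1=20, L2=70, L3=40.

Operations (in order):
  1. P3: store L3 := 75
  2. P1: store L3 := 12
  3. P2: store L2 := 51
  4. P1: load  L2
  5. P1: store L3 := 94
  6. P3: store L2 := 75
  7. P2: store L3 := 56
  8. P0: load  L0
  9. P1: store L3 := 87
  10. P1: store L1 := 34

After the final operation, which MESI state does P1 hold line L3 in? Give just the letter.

  op1 P3: store L3 := 75 → I/I/I/M on L3; bus BusRdX; mem=40
  op2 P1: store L3 := 12 → I/M/I/I on L3; bus BusRdX Flush; mem=75
  op3 P2: store L2 := 51 → I/I/M/I on L2; bus BusRdX; mem=70
  op4 P1: load  L2 → I/S/S/I on L2; bus BusRd Flush; mem=51
  op5 P1: store L3 := 94 → I/M/I/I on L3; bus (none); mem=75
  op6 P3: store L2 := 75 → I/I/I/M on L2; bus BusRdX; mem=51
  op7 P2: store L3 := 56 → I/I/M/I on L3; bus BusRdX Flush; mem=94
  op8 P0: load  L0 → E/I/I/I on L0; bus BusRd; mem=0
  op9 P1: store L3 := 87 → I/M/I/I on L3; bus BusRdX Flush; mem=56
  op10 P1: store L1 := 34 → I/M/I/I on L1; bus BusRdX; mem=20

state = M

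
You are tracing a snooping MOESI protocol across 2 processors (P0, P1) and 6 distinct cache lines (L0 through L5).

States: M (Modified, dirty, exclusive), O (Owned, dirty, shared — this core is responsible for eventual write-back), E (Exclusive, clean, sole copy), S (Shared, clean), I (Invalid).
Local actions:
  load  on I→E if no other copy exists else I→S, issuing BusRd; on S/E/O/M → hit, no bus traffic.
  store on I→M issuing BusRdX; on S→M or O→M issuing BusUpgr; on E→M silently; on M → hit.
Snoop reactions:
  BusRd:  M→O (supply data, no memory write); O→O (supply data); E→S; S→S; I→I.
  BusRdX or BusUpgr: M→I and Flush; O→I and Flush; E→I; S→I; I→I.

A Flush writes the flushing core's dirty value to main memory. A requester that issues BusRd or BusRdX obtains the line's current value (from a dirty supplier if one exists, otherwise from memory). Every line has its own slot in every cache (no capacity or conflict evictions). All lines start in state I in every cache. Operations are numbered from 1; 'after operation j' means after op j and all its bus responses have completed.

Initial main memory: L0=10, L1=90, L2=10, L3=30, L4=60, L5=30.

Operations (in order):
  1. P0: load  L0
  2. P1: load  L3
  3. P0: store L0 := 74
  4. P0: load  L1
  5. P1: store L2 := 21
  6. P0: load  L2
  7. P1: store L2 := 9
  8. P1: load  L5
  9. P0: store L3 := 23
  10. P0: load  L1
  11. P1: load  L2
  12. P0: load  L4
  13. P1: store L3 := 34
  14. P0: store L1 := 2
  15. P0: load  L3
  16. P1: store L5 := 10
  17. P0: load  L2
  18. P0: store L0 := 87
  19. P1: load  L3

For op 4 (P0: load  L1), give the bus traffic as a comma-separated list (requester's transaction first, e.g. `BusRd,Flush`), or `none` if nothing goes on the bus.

bus = BusRd

  op1 P0: load  L0 → E/I on L0; bus BusRd; mem=10
  op2 P1: load  L3 → I/E on L3; bus BusRd; mem=30
  op3 P0: store L0 := 74 → M/I on L0; bus (none); mem=10
  op4 P0: load  L1 → E/I on L1; bus BusRd; mem=90
  op5 P1: store L2 := 21 → I/M on L2; bus BusRdX; mem=10
  op6 P0: load  L2 → S/O on L2; bus BusRd; mem=10
  op7 P1: store L2 := 9 → I/M on L2; bus BusUpgr; mem=10
  op8 P1: load  L5 → I/E on L5; bus BusRd; mem=30
  op9 P0: store L3 := 23 → M/I on L3; bus BusRdX; mem=30
  op10 P0: load  L1 → E/I on L1; bus (none); mem=90
  op11 P1: load  L2 → I/M on L2; bus (none); mem=10
  op12 P0: load  L4 → E/I on L4; bus BusRd; mem=60
  op13 P1: store L3 := 34 → I/M on L3; bus BusRdX Flush; mem=23
  op14 P0: store L1 := 2 → M/I on L1; bus (none); mem=90
  op15 P0: load  L3 → S/O on L3; bus BusRd; mem=23
  op16 P1: store L5 := 10 → I/M on L5; bus (none); mem=30
  op17 P0: load  L2 → S/O on L2; bus BusRd; mem=10
  op18 P0: store L0 := 87 → M/I on L0; bus (none); mem=10
  op19 P1: load  L3 → S/O on L3; bus (none); mem=23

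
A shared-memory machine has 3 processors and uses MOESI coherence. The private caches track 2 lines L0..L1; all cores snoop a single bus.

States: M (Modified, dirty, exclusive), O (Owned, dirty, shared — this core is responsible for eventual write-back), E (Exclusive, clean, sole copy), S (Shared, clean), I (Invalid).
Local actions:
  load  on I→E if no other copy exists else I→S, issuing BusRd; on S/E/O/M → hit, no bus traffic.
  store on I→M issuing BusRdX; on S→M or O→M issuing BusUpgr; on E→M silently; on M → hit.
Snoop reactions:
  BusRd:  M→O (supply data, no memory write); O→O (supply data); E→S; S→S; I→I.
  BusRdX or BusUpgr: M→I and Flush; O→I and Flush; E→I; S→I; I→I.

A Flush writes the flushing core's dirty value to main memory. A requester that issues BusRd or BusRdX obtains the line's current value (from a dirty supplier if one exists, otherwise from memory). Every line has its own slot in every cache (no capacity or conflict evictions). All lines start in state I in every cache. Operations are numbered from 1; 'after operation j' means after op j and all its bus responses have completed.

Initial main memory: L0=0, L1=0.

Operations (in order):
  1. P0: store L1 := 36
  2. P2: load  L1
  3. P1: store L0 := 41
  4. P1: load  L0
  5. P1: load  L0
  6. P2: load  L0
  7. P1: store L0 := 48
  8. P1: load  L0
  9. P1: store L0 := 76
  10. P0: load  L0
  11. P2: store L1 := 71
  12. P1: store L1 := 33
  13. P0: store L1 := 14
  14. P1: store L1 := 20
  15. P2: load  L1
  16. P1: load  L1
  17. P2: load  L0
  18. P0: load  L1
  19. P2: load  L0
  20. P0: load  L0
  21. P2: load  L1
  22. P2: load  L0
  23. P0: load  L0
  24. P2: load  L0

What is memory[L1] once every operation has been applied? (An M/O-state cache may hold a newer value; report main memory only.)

memory[L1] = 14

[1] P0: store L1 := 36 | P0:M(36), P1:I, P2:I | bus: BusRdX
[2] P2: load  L1 | P0:O(36), P1:I, P2:S(36) | bus: BusRd
[3] P1: store L0 := 41 | P0:I, P1:M(41), P2:I | bus: BusRdX
[4] P1: load  L0 | P0:I, P1:M(41), P2:I | bus: none
[5] P1: load  L0 | P0:I, P1:M(41), P2:I | bus: none
[6] P2: load  L0 | P0:I, P1:O(41), P2:S(41) | bus: BusRd
[7] P1: store L0 := 48 | P0:I, P1:M(48), P2:I | bus: BusUpgr
[8] P1: load  L0 | P0:I, P1:M(48), P2:I | bus: none
[9] P1: store L0 := 76 | P0:I, P1:M(76), P2:I | bus: none
[10] P0: load  L0 | P0:S(76), P1:O(76), P2:I | bus: BusRd
[11] P2: store L1 := 71 | P0:I, P1:I, P2:M(71) | bus: BusUpgr,Flush
[12] P1: store L1 := 33 | P0:I, P1:M(33), P2:I | bus: BusRdX,Flush
[13] P0: store L1 := 14 | P0:M(14), P1:I, P2:I | bus: BusRdX,Flush
[14] P1: store L1 := 20 | P0:I, P1:M(20), P2:I | bus: BusRdX,Flush
[15] P2: load  L1 | P0:I, P1:O(20), P2:S(20) | bus: BusRd
[16] P1: load  L1 | P0:I, P1:O(20), P2:S(20) | bus: none
[17] P2: load  L0 | P0:S(76), P1:O(76), P2:S(76) | bus: BusRd
[18] P0: load  L1 | P0:S(20), P1:O(20), P2:S(20) | bus: BusRd
[19] P2: load  L0 | P0:S(76), P1:O(76), P2:S(76) | bus: none
[20] P0: load  L0 | P0:S(76), P1:O(76), P2:S(76) | bus: none
[21] P2: load  L1 | P0:S(20), P1:O(20), P2:S(20) | bus: none
[22] P2: load  L0 | P0:S(76), P1:O(76), P2:S(76) | bus: none
[23] P0: load  L0 | P0:S(76), P1:O(76), P2:S(76) | bus: none
[24] P2: load  L0 | P0:S(76), P1:O(76), P2:S(76) | bus: none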